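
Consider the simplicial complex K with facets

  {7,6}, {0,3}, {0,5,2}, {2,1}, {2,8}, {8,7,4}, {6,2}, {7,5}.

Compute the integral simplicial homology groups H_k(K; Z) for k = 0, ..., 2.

K has 9 vertices, 12 edges, 2 triangles.
rank ∂_0 = 0, rank ∂_1 = 8 ⇒ b_0 = 9 − 0 − 8 = 1; all invariant factors of ∂_1 are 1 so no torsion. So H_0 = Z.
rank ∂_1 = 8, rank ∂_2 = 2 ⇒ b_1 = 12 − 8 − 2 = 2; all invariant factors of ∂_2 are 1 so no torsion. So H_1 = Z^2.
rank ∂_2 = 2, rank ∂_3 = 0 ⇒ b_2 = 2 − 2 − 0 = 0. So H_2 = 0.

H_0 = Z,  H_1 = Z^2,  H_2 = 0.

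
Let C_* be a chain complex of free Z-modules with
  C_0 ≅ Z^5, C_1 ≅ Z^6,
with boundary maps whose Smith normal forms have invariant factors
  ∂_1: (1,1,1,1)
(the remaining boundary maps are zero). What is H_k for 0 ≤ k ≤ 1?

H_0 = Z,  H_1 = Z^2.

H_0: b_0 = 5 − 0 − 4 = 1; torsion from ∂_1 factors > 1: none. So H_0 = Z.
H_1: b_1 = 6 − 4 − 0 = 2; torsion from ∂_2 factors > 1: none. So H_1 = Z^2.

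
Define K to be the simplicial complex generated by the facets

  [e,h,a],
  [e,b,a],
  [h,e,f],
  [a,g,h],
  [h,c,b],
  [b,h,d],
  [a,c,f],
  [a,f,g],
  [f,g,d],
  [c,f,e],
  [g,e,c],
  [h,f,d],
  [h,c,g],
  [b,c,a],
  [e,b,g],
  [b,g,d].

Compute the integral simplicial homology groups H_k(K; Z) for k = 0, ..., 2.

H_0 = Z,  H_1 = Z^2,  H_2 = Z.

Order the vertices as a < b < c < d < e < f < g < h. Listing each simplex with vertices in this order, K has dimension 2 with simplices:

  0-simplices (8): a, b, c, d, e, f, g, h
  1-simplices (24): ab, ac, ae, af, ag, ah, bc, bd, be, bg, bh, ce, cf, cg, ch, df, dg, dh, ef, eg, eh, fg, fh, gh
  2-simplices (16): abc, abe, acf, aeh, afg, agh, bch, bdg, bdh, beg, cef, ceg, cgh, dfg, dfh, efh

so the chain groups are C_0 ≅ Z^8, C_1 ≅ Z^24, C_2 ≅ Z^16.

∂_1: C_1 → C_0 sends each edge [p,q] (with p < q) to q − p. For instance
  ∂gh = h − g.
As a 8×24 matrix over Z this has rank 7, with invariant factors (1,1,1,1,1,1,1).

Boundary ∂_2: C_2 → C_1 acts by ∂[p,q,r] = [q,r] − [p,r] + [p,q]. For instance
  ∂ceg = eg − cg + ce,
  ∂afg = fg − ag + af.
This gives a 24×16 integer matrix of rank 15; reducing to Smith normal form yields diagonal entries (1,1,1,1,1,1,1,1,1,1,1,1,1,1,1).

From H_k ≅ ker(∂_k) / im(∂_{k+1}) we obtain:

  H_0: rank C_0 − rank ∂_1 = 8 − 7 = 1, and the invariant factors of ∂_1 are all 1, so H_0 ≅ Z.
  H_1: rank ker ∂_1 − rank ∂_2 = (24 − 7) − 15 = 2, and the invariant factors of ∂_2 are all 1, so H_1 ≅ Z^2.
  H_2: rank ker ∂_2 − rank ∂_3 = (16 − 15) − 0 = 1, and there is no ∂_3, so H_2 ≅ Z.

(K is a triangulation of the torus T^2.)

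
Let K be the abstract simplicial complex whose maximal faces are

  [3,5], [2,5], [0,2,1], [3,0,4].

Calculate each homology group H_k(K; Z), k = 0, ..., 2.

H_0 ≅ Z,  H_1 ≅ Z,  H_2 = 0.

We work with the vertex ordering 0 < 1 < 2 < 3 < 4 < 5. The simplices of K, each written with vertices in increasing order, are:

  0-simplices (6): [0], [1], [2], [3], [4], [5]
  1-simplices (8): [0,1], [0,2], [0,3], [0,4], [1,2], [2,5], [3,4], [3,5]
  2-simplices (2): [0,1,2], [0,3,4]

so the chain groups are C_0 ≅ Z^6, C_1 ≅ Z^8, C_2 ≅ Z^2.

∂_1: C_1 → C_0 is given by ∂[p,q] = [q] − [p]. For instance
  ∂[3,5] = [5] − [3].
As a 6×8 matrix over Z this has rank 5, with invariant factors (1,1,1,1,1).

The boundary map ∂_2: C_2 → C_1 acts by ∂[p,q,r] = [q,r] − [p,r] + [p,q]. For instance
  ∂[0,3,4] = [3,4] − [0,4] + [0,3],
  ∂[0,1,2] = [1,2] − [0,2] + [0,1].
The resulting 8×2 matrix has rank 2, and its Smith normal form has invariant factors (1,1).

Computing H_k = (kernel of ∂_k) / (image of ∂_{k+1}):

  H_0: rank C_0 − rank ∂_1 = 6 − 5 = 1, and the invariant factors of ∂_1 are all 1, so H_0 = Z.
  H_1: rank ker ∂_1 − rank ∂_2 = (8 − 5) − 2 = 1, and the invariant factors of ∂_2 are all 1, so H_1 = Z.
  H_2: rank ker ∂_2 − rank ∂_3 = (2 − 2) − 0 = 0, and there is no ∂_3, so H_2 = 0.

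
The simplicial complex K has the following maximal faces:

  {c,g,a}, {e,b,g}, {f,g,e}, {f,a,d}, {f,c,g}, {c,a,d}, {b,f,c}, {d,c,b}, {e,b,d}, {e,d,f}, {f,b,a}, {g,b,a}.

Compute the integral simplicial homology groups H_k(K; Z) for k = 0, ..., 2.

H_0 ≅ Z,  H_1 ≅ Z/2,  H_2 = 0.

Take the total order a < b < c < d < e < f < g on the vertex set. Then K (dimension 2) consists of the simplices:

  0-simplices (7): a, b, c, d, e, f, g
  1-simplices (18): ab, ac, ad, af, ag, bc, bd, be, bf, bg, cd, cf, cg, de, df, ef, eg, fg
  2-simplices (12): abf, abg, acd, acg, adf, bcd, bcf, bde, beg, cfg, def, efg

Hence C_0 ≅ Z^7, C_1 ≅ Z^18, C_2 ≅ Z^12.

Boundary ∂_1: C_1 → C_0 maps an edge to its endpoints' difference, ∂[p,q] = q − p. For instance
  ∂bf = f − b.
The resulting 7×18 matrix has rank 6, and its Smith normal form has invariant factors (1,1,1,1,1,1).

The boundary map ∂_2: C_2 → C_1 acts by ∂[p,q,r] = [q,r] − [p,r] + [p,q]. For instance
  ∂acd = cd − ad + ac,
  ∂abf = bf − af + ab.
This gives a 18×12 integer matrix of rank 12; reducing to Smith normal form yields diagonal entries (1,1,1,1,1,1,1,1,1,1,1,2).

Now H_k = ker ∂_k / im ∂_{k+1}, so:

  H_0: rank C_0 − rank ∂_1 = 7 − 6 = 1, and the invariant factors of ∂_1 are all 1, so H_0 = Z.
  H_1: rank ker ∂_1 − rank ∂_2 = (18 − 6) − 12 = 0, and ∂_2 has invariant factor 2 > 1, so H_1 = Z/2.
  H_2: rank ker ∂_2 − rank ∂_3 = (12 − 12) − 0 = 0, and there is no ∂_3, so H_2 = 0.

As a check, the Euler characteristic is 7 − 18 + 12 = 1, which agrees with 1 − 0 + 0 = 1.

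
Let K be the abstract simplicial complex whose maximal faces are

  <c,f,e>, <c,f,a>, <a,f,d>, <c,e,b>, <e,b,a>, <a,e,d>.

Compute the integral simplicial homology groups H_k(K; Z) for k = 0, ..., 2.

H_0 ≅ Z,  H_1 ≅ Z,  H_2 = 0.

We work with the vertex ordering a < b < c < d < e < f. The simplices of K, each written with vertices in increasing order, are:

  0-simplices (6): a, b, c, d, e, f
  1-simplices (12): ab, ac, ad, ae, af, bc, be, ce, cf, de, df, ef
  2-simplices (6): abe, acf, ade, adf, bce, cef

so the chain groups are C_0 ≅ Z^6, C_1 ≅ Z^12, C_2 ≅ Z^6.

Boundary ∂_1: C_1 → C_0 sends each edge [p,q] (with p < q) to q − p. For instance
  ∂ad = d − a.
The resulting 6×12 matrix has rank 5, and its Smith normal form has invariant factors (1,1,1,1,1).

∂_2: C_2 → C_1 sends each 2-simplex [p,q,r] to [q,r] − [p,r] + [p,q]. For instance
  ∂bce = ce − be + bc,
  ∂acf = cf − af + ac.
As a 12×6 matrix over Z this has rank 6, with invariant factors (1,1,1,1,1,1).

Reading off H_k = ker ∂_k / im ∂_{k+1}:

  H_0: rank C_0 − rank ∂_1 = 6 − 5 = 1, and the invariant factors of ∂_1 are all 1, so H_0 ≅ Z.
  H_1: rank ker ∂_1 − rank ∂_2 = (12 − 5) − 6 = 1, and the invariant factors of ∂_2 are all 1, so H_1 ≅ Z.
  H_2: rank ker ∂_2 − rank ∂_3 = (6 − 6) − 0 = 0, and there is no ∂_3, so H_2 ≅ 0.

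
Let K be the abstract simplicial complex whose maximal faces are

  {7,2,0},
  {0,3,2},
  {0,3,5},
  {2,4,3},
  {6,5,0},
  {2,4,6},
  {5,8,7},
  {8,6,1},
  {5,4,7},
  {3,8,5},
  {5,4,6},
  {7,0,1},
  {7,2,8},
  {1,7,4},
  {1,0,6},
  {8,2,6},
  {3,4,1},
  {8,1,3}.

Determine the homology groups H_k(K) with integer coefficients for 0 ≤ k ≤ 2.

H_0 ≅ Z,  H_1 ≅ Z^2,  H_2 ≅ Z.

K has 9 vertices, 27 edges, 18 triangles.
rank ∂_0 = 0, rank ∂_1 = 8 ⇒ b_0 = 9 − 0 − 8 = 1; all invariant factors of ∂_1 are 1 so no torsion. So H_0 ≅ Z.
rank ∂_1 = 8, rank ∂_2 = 17 ⇒ b_1 = 27 − 8 − 17 = 2; all invariant factors of ∂_2 are 1 so no torsion. So H_1 ≅ Z^2.
rank ∂_2 = 17, rank ∂_3 = 0 ⇒ b_2 = 18 − 17 − 0 = 1. So H_2 ≅ Z.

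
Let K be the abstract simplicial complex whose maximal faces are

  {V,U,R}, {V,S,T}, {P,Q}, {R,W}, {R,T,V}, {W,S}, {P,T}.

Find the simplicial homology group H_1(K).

H_1 = Z.

We work with the vertex ordering P < Q < R < S < T < U < V < W. The simplices of K, each written with vertices in increasing order, are:

  0-simplices (8): P, Q, R, S, T, U, V, W
  1-simplices (11): PQ, PT, RT, RU, RV, RW, ST, SV, SW, TV, UV
  2-simplices (3): RTV, RUV, STV

giving chain groups C_0 ≅ Z^8, C_1 ≅ Z^11, C_2 ≅ Z^3.

∂_1: C_1 → C_0 is given by ∂[p,q] = [q] − [p]. For instance
  ∂RW = W − R.
As a 8×11 matrix over Z this has rank 7, with invariant factors (1,1,1,1,1,1,1).

∂_2: C_2 → C_1 sends each 2-simplex [p,q,r] to [q,r] − [p,r] + [p,q]. For instance
  ∂RTV = TV − RV + RT,
  ∂STV = TV − SV + ST.
This gives a 11×3 integer matrix of rank 3; reducing to Smith normal form yields diagonal entries (1,1,1).

From H_k ≅ ker(∂_k) / im(∂_{k+1}) we obtain:

  H_1: rank ker ∂_1 − rank ∂_2 = (11 − 7) − 3 = 1, and the invariant factors of ∂_2 are all 1, so H_1 = Z.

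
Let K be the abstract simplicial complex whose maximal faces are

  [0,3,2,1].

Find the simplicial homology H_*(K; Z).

Fix the vertex order 0 < 1 < 2 < 3 and write every simplex with vertices in increasing order. Then dim K = 3 and the simplices of K are:

  0-simplices (4): [0], [1], [2], [3]
  1-simplices (6): [0,1], [0,2], [0,3], [1,2], [1,3], [2,3]
  2-simplices (4): [0,1,2], [0,1,3], [0,2,3], [1,2,3]
  3-simplices (1): [0,1,2,3]

so the chain groups are C_0 ≅ Z^4, C_1 ≅ Z^6, C_2 ≅ Z^4, C_3 ≅ Z^1.

∂_1: C_1 → C_0 sends each edge [p,q] (with p < q) to q − p. For instance
  ∂[1,2] = [2] − [1].
The 4×6 boundary matrix has rank 3 and Smith normal form diag(1,1,1).

The boundary map ∂_2: C_2 → C_1 acts by ∂[p,q,r] = [q,r] − [p,r] + [p,q]. For instance
  ∂[0,2,3] = [2,3] − [0,3] + [0,2],
  ∂[1,2,3] = [2,3] − [1,3] + [1,2].
As a 6×4 matrix over Z this has rank 3, with invariant factors (1,1,1).

Boundary ∂_3: C_3 → C_2 sends each 3-simplex σ to the alternating sum Σ_i (−1)^i (σ with its i-th vertex removed). For instance
  ∂[0,1,2,3] = [1,2,3] − [0,2,3] + [0,1,3] − [0,1,2].
The resulting 4×1 matrix has rank 1, and its Smith normal form has invariant factors (1).

Computing H_k = (kernel of ∂_k) / (image of ∂_{k+1}):

  H_0: rank C_0 − rank ∂_1 = 4 − 3 = 1, and the invariant factors of ∂_1 are all 1, so H_0 = Z.
  H_1: rank ker ∂_1 − rank ∂_2 = (6 − 3) − 3 = 0, and the invariant factors of ∂_2 are all 1, so H_1 = 0.
  H_2: rank ker ∂_2 − rank ∂_3 = (4 − 3) − 1 = 0, and the invariant factors of ∂_3 are all 1, so H_2 = 0.
  H_3: rank ker ∂_3 − rank ∂_4 = (1 − 1) − 0 = 0, and there is no ∂_4, so H_3 = 0.

As a check, the Euler characteristic is 4 − 6 + 4 − 1 = 1, which agrees with 1 − 0 + 0 − 0 = 1.

H_0 ≅ Z,  H_1 = 0,  H_2 = 0,  H_3 = 0.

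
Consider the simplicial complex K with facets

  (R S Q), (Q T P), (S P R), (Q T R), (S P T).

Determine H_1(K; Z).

H_1 = Z.

We work with the vertex ordering P < Q < R < S < T. The simplices of K, each written with vertices in increasing order, are:

  0-simplices (5): P, Q, R, S, T
  1-simplices (10): PQ, PR, PS, PT, QR, QS, QT, RS, RT, ST
  2-simplices (5): PQT, PRS, PST, QRS, QRT

so the chain groups are C_0 ≅ Z^5, C_1 ≅ Z^10, C_2 ≅ Z^5.

∂_1: C_1 → C_0 sends each edge [p,q] (with p < q) to q − p.
As a 5×10 matrix over Z this has rank 4, with invariant factors (1,1,1,1).

The boundary map ∂_2: C_2 → C_1 sends each 2-simplex [p,q,r] to [q,r] − [p,r] + [p,q]. For instance
  ∂QRT = RT − QT + QR,
  ∂QRS = RS − QS + QR.
As a 10×5 matrix over Z this has rank 5, with invariant factors (1,1,1,1,1).

Now H_k = ker ∂_k / im ∂_{k+1}, so:

  H_1: rank ker ∂_1 − rank ∂_2 = (10 − 4) − 5 = 1, and the invariant factors of ∂_2 are all 1, so H_1 ≅ Z.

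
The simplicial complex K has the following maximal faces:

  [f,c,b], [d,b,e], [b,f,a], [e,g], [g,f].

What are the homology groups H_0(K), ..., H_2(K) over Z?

H_0 ≅ Z,  H_1 ≅ Z,  H_2 = 0.

K has 7 vertices, 10 edges, 3 triangles.
rank ∂_0 = 0, rank ∂_1 = 6 ⇒ b_0 = 7 − 0 − 6 = 1; all invariant factors of ∂_1 are 1 so no torsion. So H_0 ≅ Z.
rank ∂_1 = 6, rank ∂_2 = 3 ⇒ b_1 = 10 − 6 − 3 = 1; all invariant factors of ∂_2 are 1 so no torsion. So H_1 ≅ Z.
rank ∂_2 = 3, rank ∂_3 = 0 ⇒ b_2 = 3 − 3 − 0 = 0. So H_2 ≅ 0.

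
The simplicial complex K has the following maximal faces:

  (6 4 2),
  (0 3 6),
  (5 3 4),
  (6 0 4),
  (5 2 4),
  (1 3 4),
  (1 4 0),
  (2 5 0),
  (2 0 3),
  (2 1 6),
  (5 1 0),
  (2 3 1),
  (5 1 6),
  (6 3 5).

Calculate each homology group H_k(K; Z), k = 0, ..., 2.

Order the vertices as 0 < 1 < 2 < 3 < 4 < 5 < 6. Listing each simplex with vertices in this order, K has dimension 2 with simplices:

  0-simplices (7): [0], [1], [2], [3], [4], [5], [6]
  1-simplices (21): [0,1], [0,2], [0,3], [0,4], [0,5], [0,6], [1,2], [1,3], [1,4], [1,5], [1,6], [2,3], [2,4], [2,5], [2,6], [3,4], [3,5], [3,6], [4,5], [4,6], [5,6]
  2-simplices (14): [0,1,4], [0,1,5], [0,2,3], [0,2,5], [0,3,6], [0,4,6], [1,2,3], [1,2,6], [1,3,4], [1,5,6], [2,4,5], [2,4,6], [3,4,5], [3,5,6]

so the chain groups are C_0 ≅ Z^7, C_1 ≅ Z^21, C_2 ≅ Z^14.

∂_1: C_1 → C_0 sends each edge [p,q] (with p < q) to q − p.
As a 7×21 matrix over Z this has rank 6, with invariant factors (1,1,1,1,1,1).

The boundary map ∂_2: C_2 → C_1 sends each 2-simplex [p,q,r] to [q,r] − [p,r] + [p,q]. For instance
  ∂[2,4,5] = [4,5] − [2,5] + [2,4],
  ∂[0,1,5] = [1,5] − [0,5] + [0,1].
The resulting 21×14 matrix has rank 13, and its Smith normal form has invariant factors (1,1,1,1,1,1,1,1,1,1,1,1,1).

Computing H_k = (kernel of ∂_k) / (image of ∂_{k+1}):

  H_0: rank C_0 − rank ∂_1 = 7 − 6 = 1, and the invariant factors of ∂_1 are all 1, so H_0 ≅ Z.
  H_1: rank ker ∂_1 − rank ∂_2 = (21 − 6) − 13 = 2, and the invariant factors of ∂_2 are all 1, so H_1 ≅ Z^2.
  H_2: rank ker ∂_2 − rank ∂_3 = (14 − 13) − 0 = 1, and there is no ∂_3, so H_2 ≅ Z.

H_0 ≅ Z,  H_1 ≅ Z^2,  H_2 ≅ Z.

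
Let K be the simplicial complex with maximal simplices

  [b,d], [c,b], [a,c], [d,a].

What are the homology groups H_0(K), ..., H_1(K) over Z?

H_0 = Z,  H_1 = Z.

We work with the vertex ordering a < b < c < d. The simplices of K, each written with vertices in increasing order, are:

  0-simplices (4): a, b, c, d
  1-simplices (4): ac, ad, bc, bd

so the chain groups are C_0 ≅ Z^4, C_1 ≅ Z^4.

Boundary ∂_1: C_1 → C_0 sends each edge [p,q] (with p < q) to q − p. For instance
  ∂bd = d − b.
The 4×4 boundary matrix has rank 3 and Smith normal form diag(1,1,1).

Now H_k = ker ∂_k / im ∂_{k+1}, so:

  H_0: rank C_0 − rank ∂_1 = 4 − 3 = 1, and the invariant factors of ∂_1 are all 1, so H_0 = Z.
  H_1: rank ker ∂_1 − rank ∂_2 = (4 − 3) − 0 = 1, and there is no ∂_2, so H_1 = Z.

(K is a triangulation of the circle S^1.)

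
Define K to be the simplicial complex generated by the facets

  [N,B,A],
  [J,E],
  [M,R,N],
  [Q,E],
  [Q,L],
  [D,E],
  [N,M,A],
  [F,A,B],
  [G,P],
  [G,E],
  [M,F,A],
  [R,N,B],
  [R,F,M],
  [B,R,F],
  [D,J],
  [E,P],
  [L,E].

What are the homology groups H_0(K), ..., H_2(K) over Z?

H_0 ≅ Z^2,  H_1 ≅ Z^3,  H_2 ≅ Z.

K has 13 vertices, 21 edges, 8 triangles.
rank ∂_0 = 0, rank ∂_1 = 11 ⇒ b_0 = 13 − 0 − 11 = 2; all invariant factors of ∂_1 are 1 so no torsion. So H_0 ≅ Z^2.
rank ∂_1 = 11, rank ∂_2 = 7 ⇒ b_1 = 21 − 11 − 7 = 3; all invariant factors of ∂_2 are 1 so no torsion. So H_1 ≅ Z^3.
rank ∂_2 = 7, rank ∂_3 = 0 ⇒ b_2 = 8 − 7 − 0 = 1. So H_2 ≅ Z.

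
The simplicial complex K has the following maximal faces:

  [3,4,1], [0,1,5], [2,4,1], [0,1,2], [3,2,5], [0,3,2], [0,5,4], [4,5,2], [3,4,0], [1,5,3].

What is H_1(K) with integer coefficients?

H_1 = Z/2.

We work with the vertex ordering 0 < 1 < 2 < 3 < 4 < 5. The simplices of K, each written with vertices in increasing order, are:

  0-simplices (6): [0], [1], [2], [3], [4], [5]
  1-simplices (15): [0,1], [0,2], [0,3], [0,4], [0,5], [1,2], [1,3], [1,4], [1,5], [2,3], [2,4], [2,5], [3,4], [3,5], [4,5]
  2-simplices (10): [0,1,2], [0,1,5], [0,2,3], [0,3,4], [0,4,5], [1,2,4], [1,3,4], [1,3,5], [2,3,5], [2,4,5]

giving chain groups C_0 ≅ Z^6, C_1 ≅ Z^15, C_2 ≅ Z^10.

Boundary ∂_1: C_1 → C_0 maps an edge to its endpoints' difference, ∂[p,q] = q − p. For instance
  ∂[0,4] = [4] − [0].
The resulting 6×15 matrix has rank 5, and its Smith normal form has invariant factors (1,1,1,1,1).

∂_2: C_2 → C_1 acts by ∂[p,q,r] = [q,r] − [p,r] + [p,q]. For instance
  ∂[0,3,4] = [3,4] − [0,4] + [0,3],
  ∂[1,2,4] = [2,4] − [1,4] + [1,2].
This gives a 15×10 integer matrix of rank 10; reducing to Smith normal form yields diagonal entries (1,1,1,1,1,1,1,1,1,2).

Computing H_k = (kernel of ∂_k) / (image of ∂_{k+1}):

  H_1: rank ker ∂_1 − rank ∂_2 = (15 − 5) − 10 = 0, and ∂_2 has invariant factor 2 > 1, so H_1 = Z/2.

(K is a triangulation of the real projective plane RP^2.)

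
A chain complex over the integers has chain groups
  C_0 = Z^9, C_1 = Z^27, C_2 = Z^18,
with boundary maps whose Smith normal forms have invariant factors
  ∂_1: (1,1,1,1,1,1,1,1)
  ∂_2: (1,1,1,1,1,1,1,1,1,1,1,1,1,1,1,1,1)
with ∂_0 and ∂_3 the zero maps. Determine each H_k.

H_0: b_0 = 9 − 0 − 8 = 1; torsion from ∂_1 factors > 1: none. So H_0 ≅ Z.
H_1: b_1 = 27 − 8 − 17 = 2; torsion from ∂_2 factors > 1: none. So H_1 ≅ Z^2.
H_2: b_2 = 18 − 17 − 0 = 1; torsion from ∂_3 factors > 1: none. So H_2 ≅ Z.

H_0 ≅ Z,  H_1 ≅ Z^2,  H_2 ≅ Z.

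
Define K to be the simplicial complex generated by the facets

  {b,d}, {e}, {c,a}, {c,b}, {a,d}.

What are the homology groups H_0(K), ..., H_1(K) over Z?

H_0 ≅ Z^2,  H_1 ≅ Z.

Order the vertices as a < b < c < d < e. Listing each simplex with vertices in this order, K has dimension 1 with simplices:

  0-simplices (5): a, b, c, d, e
  1-simplices (4): ac, ad, bc, bd

Hence C_0 ≅ Z^5, C_1 ≅ Z^4.

The boundary map ∂_1: C_1 → C_0 sends each edge [p,q] (with p < q) to q − p.
This gives a 5×4 integer matrix of rank 3; reducing to Smith normal form yields diagonal entries (1,1,1).

Now H_k = ker ∂_k / im ∂_{k+1}, so:

  H_0: rank C_0 − rank ∂_1 = 5 − 3 = 2, and the invariant factors of ∂_1 are all 1, so H_0 = Z^2.
  H_1: rank ker ∂_1 − rank ∂_2 = (4 − 3) − 0 = 1, and there is no ∂_2, so H_1 = Z.

As a check, the Euler characteristic is 5 − 4 = 1, which agrees with 2 − 1 = 1.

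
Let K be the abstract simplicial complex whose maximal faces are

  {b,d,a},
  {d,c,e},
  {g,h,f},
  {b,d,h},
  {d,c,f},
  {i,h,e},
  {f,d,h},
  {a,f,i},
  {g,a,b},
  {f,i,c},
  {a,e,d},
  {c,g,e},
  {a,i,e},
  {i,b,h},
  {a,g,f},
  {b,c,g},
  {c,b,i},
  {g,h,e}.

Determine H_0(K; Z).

H_0 = Z.

We work with the vertex ordering a < b < c < d < e < f < g < h < i. The simplices of K, each written with vertices in increasing order, are:

  0-simplices (9): a, b, c, d, e, f, g, h, i
  1-simplices (27): ab, ad, ae, af, ag, ai, bc, bd, bg, bh, bi, cd, ce, cf, cg, ci, de, df, dh, eg, eh, ei, fg, fh, fi, gh, hi
  2-simplices (18): abd, abg, ade, aei, afg, afi, bcg, bci, bdh, bhi, cde, cdf, ceg, cfi, dfh, egh, ehi, fgh

so the chain groups are C_0 ≅ Z^9, C_1 ≅ Z^27, C_2 ≅ Z^18.

∂_1: C_1 → C_0 maps an edge to its endpoints' difference, ∂[p,q] = q − p.
The 9×27 boundary matrix has rank 8 and Smith normal form diag(1,1,1,1,1,1,1,1).

∂_2: C_2 → C_1 acts by ∂[p,q,r] = [q,r] − [p,r] + [p,q]. For instance
  ∂fgh = gh − fh + fg,
  ∂dfh = fh − dh + df.
The resulting 27×18 matrix has rank 17, and its Smith normal form has invariant factors (1,1,1,1,1,1,1,1,1,1,1,1,1,1,1,1,1).

Computing H_k = (kernel of ∂_k) / (image of ∂_{k+1}):

  H_0: rank C_0 − rank ∂_1 = 9 − 8 = 1, and the invariant factors of ∂_1 are all 1, so H_0 ≅ Z.

(K is a triangulation of the torus T^2.)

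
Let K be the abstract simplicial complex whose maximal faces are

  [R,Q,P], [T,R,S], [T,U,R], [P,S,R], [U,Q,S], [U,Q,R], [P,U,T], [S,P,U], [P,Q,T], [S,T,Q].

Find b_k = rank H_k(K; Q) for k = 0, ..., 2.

Take the total order P < Q < R < S < T < U on the vertex set. Then K (dimension 2) consists of the simplices:

  0-simplices (6): P, Q, R, S, T, U
  1-simplices (15): PQ, PR, PS, PT, PU, QR, QS, QT, QU, RS, RT, RU, ST, SU, TU
  2-simplices (10): PQR, PQT, PRS, PSU, PTU, QRU, QST, QSU, RST, RTU

giving chain groups C_0 ≅ Z^6, C_1 ≅ Z^15, C_2 ≅ Z^10.

Boundary ∂_1: C_1 → C_0 maps an edge to its endpoints' difference, ∂[p,q] = q − p.
The resulting 6×15 matrix has rank 5, and its Smith normal form has invariant factors (1,1,1,1,1).

∂_2: C_2 → C_1 sends each 2-simplex [p,q,r] to [q,r] − [p,r] + [p,q]. For instance
  ∂PQR = QR − PR + PQ,
  ∂PSU = SU − PU + PS.
The resulting 15×10 matrix has rank 10, and its Smith normal form has invariant factors (1,1,1,1,1,1,1,1,1,2).

Now H_k = ker ∂_k / im ∂_{k+1}, so:

  H_0: rank C_0 − rank ∂_1 = 6 − 5 = 1, and the invariant factors of ∂_1 are all 1, so H_0 = Z.
  H_1: rank ker ∂_1 − rank ∂_2 = (15 − 5) − 10 = 0, and ∂_2 has invariant factor 2 > 1, so H_1 = Z/2.
  H_2: rank ker ∂_2 − rank ∂_3 = (10 − 10) − 0 = 0, and there is no ∂_3, so H_2 = 0.

Hence the Betti numbers are b_0 = 1, b_1 = 0, b_2 = 0.

b_0 = 1, b_1 = 0, b_2 = 0.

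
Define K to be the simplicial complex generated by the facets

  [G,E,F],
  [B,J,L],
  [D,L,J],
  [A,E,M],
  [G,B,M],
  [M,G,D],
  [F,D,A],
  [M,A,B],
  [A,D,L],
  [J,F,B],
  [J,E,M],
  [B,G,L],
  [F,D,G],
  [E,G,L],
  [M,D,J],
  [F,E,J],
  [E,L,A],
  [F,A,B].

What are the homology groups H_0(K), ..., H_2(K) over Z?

H_0 = Z,  H_1 = Z^2,  H_2 = Z.

Fix the vertex order A < B < D < E < F < G < J < L < M and write every simplex with vertices in increasing order. Then dim K = 2 and the simplices of K are:

  0-simplices (9): A, B, D, E, F, G, J, L, M
  1-simplices (27): AB, AD, AE, AF, AL, AM, BF, BG, BJ, BL, BM, DF, DG, DJ, DL, DM, EF, EG, EJ, EL, EM, FG, FJ, GL, GM, JL, JM
  2-simplices (18): ABF, ABM, ADF, ADL, AEL, AEM, BFJ, BGL, BGM, BJL, DFG, DGM, DJL, DJM, EFG, EFJ, EGL, EJM

giving chain groups C_0 ≅ Z^9, C_1 ≅ Z^27, C_2 ≅ Z^18.

Boundary ∂_1: C_1 → C_0 maps an edge to its endpoints' difference, ∂[p,q] = q − p. For instance
  ∂GM = M − G.
The resulting 9×27 matrix has rank 8, and its Smith normal form has invariant factors (1,1,1,1,1,1,1,1).

The boundary map ∂_2: C_2 → C_1 sends each 2-simplex [p,q,r] to [q,r] − [p,r] + [p,q]. For instance
  ∂ADF = DF − AF + AD,
  ∂DFG = FG − DG + DF.
This gives a 27×18 integer matrix of rank 17; reducing to Smith normal form yields diagonal entries (1,1,1,1,1,1,1,1,1,1,1,1,1,1,1,1,1).

From H_k ≅ ker(∂_k) / im(∂_{k+1}) we obtain:

  H_0: rank C_0 − rank ∂_1 = 9 − 8 = 1, and the invariant factors of ∂_1 are all 1, so H_0 ≅ Z.
  H_1: rank ker ∂_1 − rank ∂_2 = (27 − 8) − 17 = 2, and the invariant factors of ∂_2 are all 1, so H_1 ≅ Z^2.
  H_2: rank ker ∂_2 − rank ∂_3 = (18 − 17) − 0 = 1, and there is no ∂_3, so H_2 ≅ Z.

As a check, the Euler characteristic is 9 − 27 + 18 = 0, which agrees with 1 − 2 + 1 = 0.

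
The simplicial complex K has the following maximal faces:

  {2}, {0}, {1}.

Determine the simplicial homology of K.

Take the total order 0 < 1 < 2 on the vertex set. Then K (dimension 0) consists of the simplices:

  0-simplices (3): [0], [1], [2]

Hence C_0 ≅ Z^3.

Now H_k = ker ∂_k / im ∂_{k+1}, so:

  H_0: rank C_0 − rank ∂_1 = 3 − 0 = 3, and there is no ∂_1, so H_0 = Z^3.

H_0 = Z^3.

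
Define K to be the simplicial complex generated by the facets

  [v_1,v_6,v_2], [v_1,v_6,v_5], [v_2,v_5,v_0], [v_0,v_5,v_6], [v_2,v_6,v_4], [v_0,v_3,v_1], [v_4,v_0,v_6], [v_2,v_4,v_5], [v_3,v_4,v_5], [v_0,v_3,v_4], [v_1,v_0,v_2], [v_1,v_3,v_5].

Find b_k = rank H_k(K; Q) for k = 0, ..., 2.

b_0 = 1, b_1 = 0, b_2 = 0.

K has 7 vertices, 18 edges, 12 triangles.
rank ∂_0 = 0, rank ∂_1 = 6 ⇒ b_0 = 7 − 0 − 6 = 1; all invariant factors of ∂_1 are 1 so no torsion. So H_0 ≅ Z.
rank ∂_1 = 6, rank ∂_2 = 12 ⇒ b_1 = 18 − 6 − 12 = 0; ∂_2 has invariant factor(s) [2] giving torsion. So H_1 ≅ Z/2Z.
rank ∂_2 = 12, rank ∂_3 = 0 ⇒ b_2 = 12 − 12 − 0 = 0. So H_2 ≅ 0.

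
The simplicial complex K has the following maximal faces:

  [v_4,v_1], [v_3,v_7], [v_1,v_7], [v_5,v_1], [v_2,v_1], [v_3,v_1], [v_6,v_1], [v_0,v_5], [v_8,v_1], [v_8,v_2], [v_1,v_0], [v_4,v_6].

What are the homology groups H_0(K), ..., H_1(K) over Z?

H_0 = Z,  H_1 = Z^4.

K has 9 vertices, 12 edges.
rank ∂_0 = 0, rank ∂_1 = 8 ⇒ b_0 = 9 − 0 − 8 = 1; all invariant factors of ∂_1 are 1 so no torsion. So H_0 ≅ Z.
rank ∂_1 = 8, rank ∂_2 = 0 ⇒ b_1 = 12 − 8 − 0 = 4. So H_1 ≅ Z^4.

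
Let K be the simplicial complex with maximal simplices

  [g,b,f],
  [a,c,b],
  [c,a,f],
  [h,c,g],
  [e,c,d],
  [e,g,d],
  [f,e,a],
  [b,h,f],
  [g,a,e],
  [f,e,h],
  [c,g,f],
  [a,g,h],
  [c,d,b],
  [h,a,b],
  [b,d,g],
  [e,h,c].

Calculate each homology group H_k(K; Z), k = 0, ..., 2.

H_0 = Z,  H_1 = Z^2,  H_2 = Z.

Order the vertices as a < b < c < d < e < f < g < h. Listing each simplex with vertices in this order, K has dimension 2 with simplices:

  0-simplices (8): a, b, c, d, e, f, g, h
  1-simplices (24): ab, ac, ae, af, ag, ah, bc, bd, bf, bg, bh, cd, ce, cf, cg, ch, de, dg, ef, eg, eh, fg, fh, gh
  2-simplices (16): abc, abh, acf, aef, aeg, agh, bcd, bdg, bfg, bfh, cde, ceh, cfg, cgh, deg, efh

Hence C_0 ≅ Z^8, C_1 ≅ Z^24, C_2 ≅ Z^16.

The boundary map ∂_1: C_1 → C_0 maps an edge to its endpoints' difference, ∂[p,q] = q − p.
The 8×24 boundary matrix has rank 7 and Smith normal form diag(1,1,1,1,1,1,1).

Boundary ∂_2: C_2 → C_1 sends each 2-simplex [p,q,r] to [q,r] − [p,r] + [p,q]. For instance
  ∂efh = fh − eh + ef,
  ∂cde = de − ce + cd.
This gives a 24×16 integer matrix of rank 15; reducing to Smith normal form yields diagonal entries (1,1,1,1,1,1,1,1,1,1,1,1,1,1,1).

Computing H_k = (kernel of ∂_k) / (image of ∂_{k+1}):

  H_0: rank C_0 − rank ∂_1 = 8 − 7 = 1, and the invariant factors of ∂_1 are all 1, so H_0 ≅ Z.
  H_1: rank ker ∂_1 − rank ∂_2 = (24 − 7) − 15 = 2, and the invariant factors of ∂_2 are all 1, so H_1 ≅ Z^2.
  H_2: rank ker ∂_2 − rank ∂_3 = (16 − 15) − 0 = 1, and there is no ∂_3, so H_2 ≅ Z.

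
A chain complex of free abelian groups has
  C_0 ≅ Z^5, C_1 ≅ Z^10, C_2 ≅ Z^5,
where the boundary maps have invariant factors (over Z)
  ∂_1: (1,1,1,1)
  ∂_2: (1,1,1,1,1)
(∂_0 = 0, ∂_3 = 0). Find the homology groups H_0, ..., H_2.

H_0 ≅ Z,  H_1 ≅ Z,  H_2 = 0.

H_0: b_0 = 5 − 0 − 4 = 1; torsion from ∂_1 factors > 1: none. So H_0 ≅ Z.
H_1: b_1 = 10 − 4 − 5 = 1; torsion from ∂_2 factors > 1: none. So H_1 ≅ Z.
H_2: b_2 = 5 − 5 − 0 = 0; torsion from ∂_3 factors > 1: none. So H_2 ≅ 0.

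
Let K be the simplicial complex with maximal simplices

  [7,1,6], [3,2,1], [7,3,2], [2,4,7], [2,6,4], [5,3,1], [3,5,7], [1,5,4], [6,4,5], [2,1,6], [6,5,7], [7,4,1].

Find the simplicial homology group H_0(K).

Take the total order 1 < 2 < 3 < 4 < 5 < 6 < 7 on the vertex set. Then K (dimension 2) consists of the simplices:

  0-simplices (7): [1], [2], [3], [4], [5], [6], [7]
  1-simplices (18): [1,2], [1,3], [1,4], [1,5], [1,6], [1,7], [2,3], [2,4], [2,6], [2,7], [3,5], [3,7], [4,5], [4,6], [4,7], [5,6], [5,7], [6,7]
  2-simplices (12): [1,2,3], [1,2,6], [1,3,5], [1,4,5], [1,4,7], [1,6,7], [2,3,7], [2,4,6], [2,4,7], [3,5,7], [4,5,6], [5,6,7]

so the chain groups are C_0 ≅ Z^7, C_1 ≅ Z^18, C_2 ≅ Z^12.

∂_1: C_1 → C_0 is given by ∂[p,q] = [q] − [p].
The 7×18 boundary matrix has rank 6 and Smith normal form diag(1,1,1,1,1,1).

∂_2: C_2 → C_1 acts by ∂[p,q,r] = [q,r] − [p,r] + [p,q]. For instance
  ∂[1,2,3] = [2,3] − [1,3] + [1,2],
  ∂[1,3,5] = [3,5] − [1,5] + [1,3].
The 18×12 boundary matrix has rank 12 and Smith normal form diag(1,1,1,1,1,1,1,1,1,1,1,2).

Computing H_k = (kernel of ∂_k) / (image of ∂_{k+1}):

  H_0: rank C_0 − rank ∂_1 = 7 − 6 = 1, and the invariant factors of ∂_1 are all 1, so H_0 = Z.

(K is a triangulation of the real projective plane RP^2.)

H_0 = Z.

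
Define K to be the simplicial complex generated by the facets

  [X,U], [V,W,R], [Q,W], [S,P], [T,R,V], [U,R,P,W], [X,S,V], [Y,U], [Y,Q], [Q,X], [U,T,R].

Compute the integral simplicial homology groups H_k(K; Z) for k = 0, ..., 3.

Fix the vertex order P < Q < R < S < T < U < V < W < X < Y and write every simplex with vertices in increasing order. Then dim K = 3 and the simplices of K are:

  0-simplices (10): P, Q, R, S, T, U, V, W, X, Y
  1-simplices (20): PR, PS, PU, PW, QW, QX, QY, RT, RU, RV, RW, SV, SX, TU, TV, UW, UX, UY, VW, VX
  2-simplices (8): PRU, PRW, PUW, RTU, RTV, RUW, RVW, SVX
  3-simplices (1): PRUW

Hence C_0 ≅ Z^10, C_1 ≅ Z^20, C_2 ≅ Z^8, C_3 ≅ Z^1.

Boundary ∂_1: C_1 → C_0 maps an edge to its endpoints' difference, ∂[p,q] = q − p. For instance
  ∂RT = T − R.
As a 10×20 matrix over Z this has rank 9, with invariant factors (1,1,1,1,1,1,1,1,1).

Boundary ∂_2: C_2 → C_1 acts by ∂[p,q,r] = [q,r] − [p,r] + [p,q]. For instance
  ∂RVW = VW − RW + RV,
  ∂SVX = VX − SX + SV.
As a 20×8 matrix over Z this has rank 7, with invariant factors (1,1,1,1,1,1,1).

The boundary map ∂_3: C_3 → C_2 sends each 3-simplex σ to the alternating sum Σ_i (−1)^i (σ with its i-th vertex removed). For instance
  ∂PRUW = RUW − PUW + PRW − PRU.
The 8×1 boundary matrix has rank 1 and Smith normal form diag(1).

Now H_k = ker ∂_k / im ∂_{k+1}, so:

  H_0: rank C_0 − rank ∂_1 = 10 − 9 = 1, and the invariant factors of ∂_1 are all 1, so H_0 ≅ Z.
  H_1: rank ker ∂_1 − rank ∂_2 = (20 − 9) − 7 = 4, and the invariant factors of ∂_2 are all 1, so H_1 ≅ Z^4.
  H_2: rank ker ∂_2 − rank ∂_3 = (8 − 7) − 1 = 0, and the invariant factors of ∂_3 are all 1, so H_2 ≅ 0.
  H_3: rank ker ∂_3 − rank ∂_4 = (1 − 1) − 0 = 0, and there is no ∂_4, so H_3 ≅ 0.

As a check, the Euler characteristic is 10 − 20 + 8 − 1 = -3, which agrees with 1 − 4 + 0 − 0 = -3.

H_0 ≅ Z,  H_1 ≅ Z^4,  H_2 = 0,  H_3 = 0.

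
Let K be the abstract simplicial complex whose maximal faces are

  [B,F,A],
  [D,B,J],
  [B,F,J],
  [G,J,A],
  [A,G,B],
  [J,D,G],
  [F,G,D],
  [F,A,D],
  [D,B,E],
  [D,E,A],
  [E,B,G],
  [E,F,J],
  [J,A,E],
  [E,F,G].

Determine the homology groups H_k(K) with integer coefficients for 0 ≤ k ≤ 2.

H_0 = Z,  H_1 = Z^2,  H_2 = Z.

We work with the vertex ordering A < B < D < E < F < G < J. The simplices of K, each written with vertices in increasing order, are:

  0-simplices (7): A, B, D, E, F, G, J
  1-simplices (21): AB, AD, AE, AF, AG, AJ, BD, BE, BF, BG, BJ, DE, DF, DG, DJ, EF, EG, EJ, FG, FJ, GJ
  2-simplices (14): ABF, ABG, ADE, ADF, AEJ, AGJ, BDE, BDJ, BEG, BFJ, DFG, DGJ, EFG, EFJ

Hence C_0 ≅ Z^7, C_1 ≅ Z^21, C_2 ≅ Z^14.

The boundary map ∂_1: C_1 → C_0 is given by ∂[p,q] = [q] − [p]. For instance
  ∂DF = F − D.
As a 7×21 matrix over Z this has rank 6, with invariant factors (1,1,1,1,1,1).

The boundary map ∂_2: C_2 → C_1 acts by ∂[p,q,r] = [q,r] − [p,r] + [p,q]. For instance
  ∂ADF = DF − AF + AD,
  ∂EFJ = FJ − EJ + EF.
This gives a 21×14 integer matrix of rank 13; reducing to Smith normal form yields diagonal entries (1,1,1,1,1,1,1,1,1,1,1,1,1).

Now H_k = ker ∂_k / im ∂_{k+1}, so:

  H_0: rank C_0 − rank ∂_1 = 7 − 6 = 1, and the invariant factors of ∂_1 are all 1, so H_0 = Z.
  H_1: rank ker ∂_1 − rank ∂_2 = (21 − 6) − 13 = 2, and the invariant factors of ∂_2 are all 1, so H_1 = Z^2.
  H_2: rank ker ∂_2 − rank ∂_3 = (14 − 13) − 0 = 1, and there is no ∂_3, so H_2 = Z.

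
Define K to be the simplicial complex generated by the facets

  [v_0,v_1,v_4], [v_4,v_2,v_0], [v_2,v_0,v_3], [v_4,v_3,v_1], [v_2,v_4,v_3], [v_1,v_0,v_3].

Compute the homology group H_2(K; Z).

H_2 ≅ Z.

K has 5 vertices, 9 edges, 6 triangles.
rank ∂_2 = 5, rank ∂_3 = 0 ⇒ b_2 = 6 − 5 − 0 = 1. So H_2 ≅ Z.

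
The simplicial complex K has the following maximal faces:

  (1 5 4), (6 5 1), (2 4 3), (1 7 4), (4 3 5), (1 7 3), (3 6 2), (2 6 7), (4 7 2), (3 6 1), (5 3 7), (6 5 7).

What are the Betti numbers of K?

Take the total order 1 < 2 < 3 < 4 < 5 < 6 < 7 on the vertex set. Then K (dimension 2) consists of the simplices:

  0-simplices (7): [1], [2], [3], [4], [5], [6], [7]
  1-simplices (18): [1,3], [1,4], [1,5], [1,6], [1,7], [2,3], [2,4], [2,6], [2,7], [3,4], [3,5], [3,6], [3,7], [4,5], [4,7], [5,6], [5,7], [6,7]
  2-simplices (12): [1,3,6], [1,3,7], [1,4,5], [1,4,7], [1,5,6], [2,3,4], [2,3,6], [2,4,7], [2,6,7], [3,4,5], [3,5,7], [5,6,7]

Hence C_0 ≅ Z^7, C_1 ≅ Z^18, C_2 ≅ Z^12.

The boundary map ∂_1: C_1 → C_0 maps an edge to its endpoints' difference, ∂[p,q] = q − p. For instance
  ∂[1,6] = [6] − [1].
The resulting 7×18 matrix has rank 6, and its Smith normal form has invariant factors (1,1,1,1,1,1).

Boundary ∂_2: C_2 → C_1 sends each 2-simplex [p,q,r] to [q,r] − [p,r] + [p,q]. For instance
  ∂[1,4,7] = [4,7] − [1,7] + [1,4],
  ∂[5,6,7] = [6,7] − [5,7] + [5,6].
The 18×12 boundary matrix has rank 12 and Smith normal form diag(1,1,1,1,1,1,1,1,1,1,1,2).

Computing H_k = (kernel of ∂_k) / (image of ∂_{k+1}):

  H_0: rank C_0 − rank ∂_1 = 7 − 6 = 1, and the invariant factors of ∂_1 are all 1, so H_0 ≅ Z.
  H_1: rank ker ∂_1 − rank ∂_2 = (18 − 6) − 12 = 0, and ∂_2 has invariant factor 2 > 1, so H_1 ≅ Z/2.
  H_2: rank ker ∂_2 − rank ∂_3 = (12 − 12) − 0 = 0, and there is no ∂_3, so H_2 ≅ 0.

As a check, the Euler characteristic is 7 − 18 + 12 = 1, which agrees with 1 − 0 + 0 = 1.
(K is a triangulation of the real projective plane RP^2.)

Hence the Betti numbers are b_0 = 1, b_1 = 0, b_2 = 0.

b_0 = 1, b_1 = 0, b_2 = 0.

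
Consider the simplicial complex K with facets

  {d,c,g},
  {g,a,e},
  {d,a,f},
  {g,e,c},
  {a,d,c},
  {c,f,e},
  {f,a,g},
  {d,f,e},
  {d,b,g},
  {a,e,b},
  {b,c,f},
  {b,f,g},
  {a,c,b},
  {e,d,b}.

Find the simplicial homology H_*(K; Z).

Order the vertices as a < b < c < d < e < f < g. Listing each simplex with vertices in this order, K has dimension 2 with simplices:

  0-simplices (7): a, b, c, d, e, f, g
  1-simplices (21): ab, ac, ad, ae, af, ag, bc, bd, be, bf, bg, cd, ce, cf, cg, de, df, dg, ef, eg, fg
  2-simplices (14): abc, abe, acd, adf, aeg, afg, bcf, bde, bdg, bfg, cdg, cef, ceg, def

so the chain groups are C_0 ≅ Z^7, C_1 ≅ Z^21, C_2 ≅ Z^14.

∂_1: C_1 → C_0 maps an edge to its endpoints' difference, ∂[p,q] = q − p.
The 7×21 boundary matrix has rank 6 and Smith normal form diag(1,1,1,1,1,1).

Boundary ∂_2: C_2 → C_1 sends each 2-simplex [p,q,r] to [q,r] − [p,r] + [p,q]. For instance
  ∂bdg = dg − bg + bd,
  ∂def = ef − df + de.
The 21×14 boundary matrix has rank 13 and Smith normal form diag(1,1,1,1,1,1,1,1,1,1,1,1,1).

From H_k ≅ ker(∂_k) / im(∂_{k+1}) we obtain:

  H_0: rank C_0 − rank ∂_1 = 7 − 6 = 1, and the invariant factors of ∂_1 are all 1, so H_0 ≅ Z.
  H_1: rank ker ∂_1 − rank ∂_2 = (21 − 6) − 13 = 2, and the invariant factors of ∂_2 are all 1, so H_1 ≅ Z^2.
  H_2: rank ker ∂_2 − rank ∂_3 = (14 − 13) − 0 = 1, and there is no ∂_3, so H_2 ≅ Z.

As a check, the Euler characteristic is 7 − 21 + 14 = 0, which agrees with 1 − 2 + 1 = 0.

H_0 = Z,  H_1 = Z^2,  H_2 = Z.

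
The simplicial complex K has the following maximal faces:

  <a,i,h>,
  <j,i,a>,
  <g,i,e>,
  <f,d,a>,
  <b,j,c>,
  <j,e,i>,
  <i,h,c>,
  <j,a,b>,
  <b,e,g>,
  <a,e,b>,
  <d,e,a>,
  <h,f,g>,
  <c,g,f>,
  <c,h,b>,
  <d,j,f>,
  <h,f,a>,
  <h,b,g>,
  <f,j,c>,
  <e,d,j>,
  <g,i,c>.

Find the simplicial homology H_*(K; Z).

K has 10 vertices, 30 edges, 20 triangles.
rank ∂_0 = 0, rank ∂_1 = 9 ⇒ b_0 = 10 − 0 − 9 = 1; all invariant factors of ∂_1 are 1 so no torsion. So H_0 = Z.
rank ∂_1 = 9, rank ∂_2 = 20 ⇒ b_1 = 30 − 9 − 20 = 1; ∂_2 has invariant factor(s) [2] giving torsion. So H_1 = Z ⊕ Z/2.
rank ∂_2 = 20, rank ∂_3 = 0 ⇒ b_2 = 20 − 20 − 0 = 0. So H_2 = 0.

H_0 = Z,  H_1 = Z ⊕ Z/2,  H_2 = 0.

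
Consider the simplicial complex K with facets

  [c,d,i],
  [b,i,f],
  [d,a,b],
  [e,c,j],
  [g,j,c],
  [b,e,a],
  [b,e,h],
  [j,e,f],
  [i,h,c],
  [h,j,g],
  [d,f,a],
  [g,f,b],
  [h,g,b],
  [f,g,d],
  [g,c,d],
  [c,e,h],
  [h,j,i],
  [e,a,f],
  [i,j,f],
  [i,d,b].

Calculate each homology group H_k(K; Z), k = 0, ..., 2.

H_0 ≅ Z,  H_1 ≅ Z ⊕ Z/2,  H_2 = 0.

Take the total order a < b < c < d < e < f < g < h < i < j on the vertex set. Then K (dimension 2) consists of the simplices:

  0-simplices (10): a, b, c, d, e, f, g, h, i, j
  1-simplices (30): ab, ad, ae, af, bd, be, bf, bg, bh, bi, cd, ce, cg, ch, ci, cj, df, dg, di, ef, eh, ej, fg, fi, fj, gh, gj, hi, hj, ij
  2-simplices (20): abd, abe, adf, aef, bdi, beh, bfg, bfi, bgh, cdg, cdi, ceh, cej, cgj, chi, dfg, efj, fij, ghj, hij

so the chain groups are C_0 ≅ Z^10, C_1 ≅ Z^30, C_2 ≅ Z^20.

Boundary ∂_1: C_1 → C_0 is given by ∂[p,q] = [q] − [p]. For instance
  ∂fg = g − f.
The resulting 10×30 matrix has rank 9, and its Smith normal form has invariant factors (1,1,1,1,1,1,1,1,1).

The boundary map ∂_2: C_2 → C_1 sends each 2-simplex [p,q,r] to [q,r] − [p,r] + [p,q]. For instance
  ∂cdi = di − ci + cd,
  ∂beh = eh − bh + be.
This gives a 30×20 integer matrix of rank 20; reducing to Smith normal form yields diagonal entries (1,1,1,1,1,1,1,1,1,1,1,1,1,1,1,1,1,1,1,2).

Now H_k = ker ∂_k / im ∂_{k+1}, so:

  H_0: rank C_0 − rank ∂_1 = 10 − 9 = 1, and the invariant factors of ∂_1 are all 1, so H_0 ≅ Z.
  H_1: rank ker ∂_1 − rank ∂_2 = (30 − 9) − 20 = 1, and ∂_2 has invariant factor 2 > 1, so H_1 ≅ Z ⊕ Z/2.
  H_2: rank ker ∂_2 − rank ∂_3 = (20 − 20) − 0 = 0, and there is no ∂_3, so H_2 ≅ 0.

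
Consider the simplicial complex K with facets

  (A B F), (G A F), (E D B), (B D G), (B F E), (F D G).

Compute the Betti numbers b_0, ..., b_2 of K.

Fix the vertex order A < B < D < E < F < G and write every simplex with vertices in increasing order. Then dim K = 2 and the simplices of K are:

  0-simplices (6): A, B, D, E, F, G
  1-simplices (12): AB, AF, AG, BD, BE, BF, BG, DE, DF, DG, EF, FG
  2-simplices (6): ABF, AFG, BDE, BDG, BEF, DFG

so the chain groups are C_0 ≅ Z^6, C_1 ≅ Z^12, C_2 ≅ Z^6.

∂_1: C_1 → C_0 is given by ∂[p,q] = [q] − [p]. For instance
  ∂DE = E − D.
As a 6×12 matrix over Z this has rank 5, with invariant factors (1,1,1,1,1).

The boundary map ∂_2: C_2 → C_1 maps a triangle to the signed sum of its edges. For instance
  ∂BDG = DG − BG + BD,
  ∂DFG = FG − DG + DF.
As a 12×6 matrix over Z this has rank 6, with invariant factors (1,1,1,1,1,1).

Reading off H_k = ker ∂_k / im ∂_{k+1}:

  H_0: rank C_0 − rank ∂_1 = 6 − 5 = 1, and the invariant factors of ∂_1 are all 1, so H_0 = Z.
  H_1: rank ker ∂_1 − rank ∂_2 = (12 − 5) − 6 = 1, and the invariant factors of ∂_2 are all 1, so H_1 = Z.
  H_2: rank ker ∂_2 − rank ∂_3 = (6 − 6) − 0 = 0, and there is no ∂_3, so H_2 = 0.

As a check, the Euler characteristic is 6 − 12 + 6 = 0, which agrees with 1 − 1 + 0 = 0.
(K is a triangulation of the cylinder S^1 x I.)

Hence the Betti numbers are b_0 = 1, b_1 = 1, b_2 = 0.

b_0 = 1, b_1 = 1, b_2 = 0.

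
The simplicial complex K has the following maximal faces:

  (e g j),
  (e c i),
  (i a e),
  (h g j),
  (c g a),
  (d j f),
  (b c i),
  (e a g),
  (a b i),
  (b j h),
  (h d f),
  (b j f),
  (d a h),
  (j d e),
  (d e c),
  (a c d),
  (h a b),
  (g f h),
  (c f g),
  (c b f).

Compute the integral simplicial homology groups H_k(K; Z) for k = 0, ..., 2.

H_0 ≅ Z,  H_1 ≅ Z ⊕ Z/2,  H_2 = 0.

K has 10 vertices, 30 edges, 20 triangles.
rank ∂_0 = 0, rank ∂_1 = 9 ⇒ b_0 = 10 − 0 − 9 = 1; all invariant factors of ∂_1 are 1 so no torsion. So H_0 = Z.
rank ∂_1 = 9, rank ∂_2 = 20 ⇒ b_1 = 30 − 9 − 20 = 1; ∂_2 has invariant factor(s) [2] giving torsion. So H_1 = Z ⊕ Z/2.
rank ∂_2 = 20, rank ∂_3 = 0 ⇒ b_2 = 20 − 20 − 0 = 0. So H_2 = 0.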